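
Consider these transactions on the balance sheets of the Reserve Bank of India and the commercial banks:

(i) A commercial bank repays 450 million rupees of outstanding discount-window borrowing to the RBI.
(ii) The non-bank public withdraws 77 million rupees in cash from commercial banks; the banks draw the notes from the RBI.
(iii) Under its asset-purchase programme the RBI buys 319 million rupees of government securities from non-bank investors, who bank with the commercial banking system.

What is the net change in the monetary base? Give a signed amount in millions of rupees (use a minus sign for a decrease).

Discount-window repayment 450 million rupees: RBI balance sheet contracts → −450M.
Currency withdrawal 77 million rupees: just a shift between currency and reserves — both are base money → 0.
Asset purchase (from non-banks) 319 million rupees: RBI balance sheet expands → +319M.
Net: −450 + 0 + 319 = -131 million.

-131 million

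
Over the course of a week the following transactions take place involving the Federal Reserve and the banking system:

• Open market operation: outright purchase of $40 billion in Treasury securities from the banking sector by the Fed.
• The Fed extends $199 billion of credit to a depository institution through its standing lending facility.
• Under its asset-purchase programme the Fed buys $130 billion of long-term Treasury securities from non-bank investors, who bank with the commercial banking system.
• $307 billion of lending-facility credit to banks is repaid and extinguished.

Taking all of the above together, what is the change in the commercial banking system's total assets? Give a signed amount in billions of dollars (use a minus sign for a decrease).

Fed balance sheet:
  Assets:      Securities +$170B, Loans to banks −$108B
  Liabilities: Bank reserves +$62B
Commercial banking system:
  Assets:      Reserves at CB +$62B, Securities −$40B
  Liabilities: Checkable deposits +$130B, Borrowings from CB −$108B
Change in total bank assets = +$22 billion.

+$22 billion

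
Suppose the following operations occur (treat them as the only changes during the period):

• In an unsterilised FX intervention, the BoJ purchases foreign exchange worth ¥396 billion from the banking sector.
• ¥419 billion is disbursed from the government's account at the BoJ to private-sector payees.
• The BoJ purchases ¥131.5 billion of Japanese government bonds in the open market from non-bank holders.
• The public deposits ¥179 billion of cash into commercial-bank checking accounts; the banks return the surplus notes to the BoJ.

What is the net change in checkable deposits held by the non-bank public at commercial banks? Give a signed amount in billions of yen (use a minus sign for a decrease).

+¥729.5 billion

BoJ balance sheet:
  Assets:      Securities +¥131.5B, Foreign assets +¥396B
  Liabilities: Bank reserves +¥1125.5B, Currency in circulation −¥179B, Government deposits −¥419B
Commercial banking system:
  Assets:      Reserves at CB +¥1125.5B, Foreign assets −¥396B
  Liabilities: Checkable deposits +¥729.5B
So the change in checkable deposits held by the non-bank public at commercial banks is +¥729.5 billion.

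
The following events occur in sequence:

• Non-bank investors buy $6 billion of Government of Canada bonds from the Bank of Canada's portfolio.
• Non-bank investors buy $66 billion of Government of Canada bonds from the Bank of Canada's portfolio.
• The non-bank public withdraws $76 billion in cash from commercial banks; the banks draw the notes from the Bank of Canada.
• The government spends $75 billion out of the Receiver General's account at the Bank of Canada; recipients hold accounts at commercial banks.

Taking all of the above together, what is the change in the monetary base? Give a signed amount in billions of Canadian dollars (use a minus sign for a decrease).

+$3 billion

Asset sale (to non-banks) $6 billion: Bank of Canada balance sheet contracts → −$6B.
Asset sale (to non-banks) $66 billion: Bank of Canada balance sheet contracts → −$66B.
Currency withdrawal $76 billion: just a shift between currency and reserves — both are base money → 0.
Government spending $75 billion: a non-base liability converts back to reserves → +$75B.
Net: −6 − 66 + 0 + 75 = +$3 billion.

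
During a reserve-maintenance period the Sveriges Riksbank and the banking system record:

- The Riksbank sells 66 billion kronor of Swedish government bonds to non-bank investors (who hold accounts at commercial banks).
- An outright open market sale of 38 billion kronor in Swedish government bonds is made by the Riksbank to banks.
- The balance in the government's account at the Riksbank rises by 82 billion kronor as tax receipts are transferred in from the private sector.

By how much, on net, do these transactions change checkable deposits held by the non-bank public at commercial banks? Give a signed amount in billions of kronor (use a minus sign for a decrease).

-148 billion

Riksbank balance sheet:
  Assets:      Securities −104B
  Liabilities: Bank reserves −186B, Government deposits +82B
Commercial banking system:
  Assets:      Reserves at CB −186B, Securities +38B
  Liabilities: Checkable deposits −148B
So the change in checkable deposits held by the non-bank public at commercial banks is -148 billion.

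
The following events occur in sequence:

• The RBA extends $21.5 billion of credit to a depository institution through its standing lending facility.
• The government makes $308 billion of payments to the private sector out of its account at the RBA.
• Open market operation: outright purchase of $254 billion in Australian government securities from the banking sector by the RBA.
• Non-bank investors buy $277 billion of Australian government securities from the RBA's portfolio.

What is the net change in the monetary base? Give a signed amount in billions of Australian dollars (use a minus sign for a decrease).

+$306.5 billion

Discount-window loan $21.5 billion: RBA balance sheet expands → +$21.5B.
Government spending $308 billion: a non-base liability converts back to reserves → +$308B.
OMO purchase (from banks) $254 billion: RBA balance sheet expands → +$254B.
Asset sale (to non-banks) $277 billion: RBA balance sheet contracts → −$277B.
Net: 21.5 + 308 + 254 − 277 = +$306.5 billion.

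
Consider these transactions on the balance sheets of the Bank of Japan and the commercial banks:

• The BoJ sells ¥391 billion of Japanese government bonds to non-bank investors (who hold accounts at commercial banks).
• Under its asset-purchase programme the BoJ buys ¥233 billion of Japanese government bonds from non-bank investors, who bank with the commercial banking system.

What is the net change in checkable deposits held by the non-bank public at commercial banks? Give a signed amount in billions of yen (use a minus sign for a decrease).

-¥158 billion

BoJ balance sheet:
  Assets:      Securities −¥158B
  Liabilities: Bank reserves −¥158B
Commercial banking system:
  Assets:      Reserves at CB −¥158B
  Liabilities: Checkable deposits −¥158B
So the change in checkable deposits held by the non-bank public at commercial banks is -¥158 billion.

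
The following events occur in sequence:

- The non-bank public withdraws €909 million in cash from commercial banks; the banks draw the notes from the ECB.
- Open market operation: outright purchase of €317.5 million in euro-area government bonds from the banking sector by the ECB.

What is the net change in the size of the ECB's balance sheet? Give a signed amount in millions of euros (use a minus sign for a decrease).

+€317.5 million

ECB balance sheet:
  Assets:      Securities +€317.5M
  Liabilities: Bank reserves −€591.5M, Currency in circulation +€909M
Commercial banking system:
  Assets:      Reserves at CB −€591.5M, Securities −€317.5M
  Liabilities: Checkable deposits −€909M
Change in total ECB assets = +€317.5 million.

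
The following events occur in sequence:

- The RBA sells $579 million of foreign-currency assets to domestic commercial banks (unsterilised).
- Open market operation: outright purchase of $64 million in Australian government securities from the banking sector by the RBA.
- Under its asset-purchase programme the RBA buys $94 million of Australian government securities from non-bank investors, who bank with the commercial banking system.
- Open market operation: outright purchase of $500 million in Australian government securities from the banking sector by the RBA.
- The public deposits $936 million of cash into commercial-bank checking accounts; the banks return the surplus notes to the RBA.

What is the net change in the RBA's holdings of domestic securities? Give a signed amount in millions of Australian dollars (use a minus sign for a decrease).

+$658 million

FX sale $579 million: the RBA's securities portfolio is untouched → 0.
OMO purchase (from banks) $64 million: securities added to the RBA's portfolio → +$64M.
Asset purchase (from non-banks) $94 million: securities added to the RBA's portfolio → +$94M.
OMO purchase (from banks) $500 million: securities added to the RBA's portfolio → +$500M.
Currency deposit $936 million: the RBA's securities portfolio is untouched → 0.
Net: 0 + 64 + 94 + 500 + 0 = +$658 million.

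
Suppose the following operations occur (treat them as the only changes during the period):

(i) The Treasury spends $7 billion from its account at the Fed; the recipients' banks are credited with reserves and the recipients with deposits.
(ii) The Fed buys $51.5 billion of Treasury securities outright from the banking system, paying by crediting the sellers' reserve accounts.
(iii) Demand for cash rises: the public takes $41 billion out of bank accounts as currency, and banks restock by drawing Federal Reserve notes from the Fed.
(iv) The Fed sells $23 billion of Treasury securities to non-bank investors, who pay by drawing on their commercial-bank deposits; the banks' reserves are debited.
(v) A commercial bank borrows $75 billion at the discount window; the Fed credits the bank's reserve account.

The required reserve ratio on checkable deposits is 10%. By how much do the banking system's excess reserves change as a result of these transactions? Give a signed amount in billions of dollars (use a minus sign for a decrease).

+$75.2 billion

Government spending $7 billion: reserves +$7B, deposits +$7B.
OMO purchase (from banks) $51.5 billion: reserves +$51.5B, deposits 0.
Currency withdrawal $41 billion: reserves −$41B, deposits −$41B.
Asset sale (to non-banks) $23 billion: reserves −$23B, deposits −$23B.
Discount-window loan $75 billion: reserves +$75B, deposits 0.
Totals: Δreserves = +$69.5B, Δdeposits = −$57B.
Δrequired reserves = 10% × −$57B = −$5.7B.
Δexcess reserves = Δreserves − Δrequired = +$69.5B − (−$5.7B) = +$75.2 billion.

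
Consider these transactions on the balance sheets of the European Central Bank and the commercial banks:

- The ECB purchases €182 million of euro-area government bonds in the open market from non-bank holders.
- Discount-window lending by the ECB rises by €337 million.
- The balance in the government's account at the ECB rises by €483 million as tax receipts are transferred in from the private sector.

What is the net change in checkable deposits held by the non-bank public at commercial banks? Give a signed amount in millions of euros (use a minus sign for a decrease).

-€301 million

Asset purchase (from non-banks) €182 million: non-bank counterparties' bank balances rise → +€182M.
Discount-window loan €337 million: the counterparty is a bank, so public deposits are unchanged → 0.
Government account inflow €483 million: non-bank counterparties' bank balances fall → −€483M.
Net: 182 + 0 − 483 = -€301 million.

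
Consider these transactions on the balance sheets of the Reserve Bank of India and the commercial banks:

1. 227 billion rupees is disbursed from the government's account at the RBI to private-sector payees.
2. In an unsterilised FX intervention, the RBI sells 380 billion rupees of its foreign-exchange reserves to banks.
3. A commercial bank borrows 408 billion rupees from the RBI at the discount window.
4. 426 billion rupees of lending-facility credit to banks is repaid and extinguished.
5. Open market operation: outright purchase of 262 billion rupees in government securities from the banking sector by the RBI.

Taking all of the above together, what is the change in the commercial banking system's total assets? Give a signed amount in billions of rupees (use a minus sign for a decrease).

+209 billion

RBI balance sheet:
  Assets:      Securities +262B, Loans to banks −18B, Foreign assets −380B
  Liabilities: Bank reserves +91B, Government deposits −227B
Commercial banking system:
  Assets:      Reserves at CB +91B, Securities −262B, Foreign assets +380B
  Liabilities: Checkable deposits +227B, Borrowings from CB −18B
Change in total bank assets = +209 billion.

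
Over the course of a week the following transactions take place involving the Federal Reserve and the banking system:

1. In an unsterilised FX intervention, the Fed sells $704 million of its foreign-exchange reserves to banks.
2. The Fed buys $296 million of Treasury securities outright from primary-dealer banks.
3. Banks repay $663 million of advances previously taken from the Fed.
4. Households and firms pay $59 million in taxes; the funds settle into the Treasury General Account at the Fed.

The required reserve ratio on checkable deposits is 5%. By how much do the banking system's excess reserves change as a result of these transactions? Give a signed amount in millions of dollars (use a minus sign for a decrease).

-$1127.05 million

FX sale $704 million: reserves −$704M, deposits 0.
OMO purchase (from banks) $296 million: reserves +$296M, deposits 0.
Discount-window repayment $663 million: reserves −$663M, deposits 0.
Government account inflow $59 million: reserves −$59M, deposits −$59M.
Totals: Δreserves = −$1130M, Δdeposits = −$59M.
Δrequired reserves = 5% × −$59M = −$2.95M.
Δexcess reserves = Δreserves − Δrequired = −$1130M − (−$2.95M) = -$1127.05 million.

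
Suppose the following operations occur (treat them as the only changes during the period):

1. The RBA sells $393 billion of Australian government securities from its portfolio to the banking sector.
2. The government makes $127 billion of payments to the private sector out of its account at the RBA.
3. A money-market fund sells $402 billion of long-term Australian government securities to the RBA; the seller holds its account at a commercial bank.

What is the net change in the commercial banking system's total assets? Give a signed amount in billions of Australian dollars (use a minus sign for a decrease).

RBA balance sheet:
  Assets:      Securities +$9B
  Liabilities: Bank reserves +$136B, Government deposits −$127B
Commercial banking system:
  Assets:      Reserves at CB +$136B, Securities +$393B
  Liabilities: Checkable deposits +$529B
Change in total bank assets = +$529 billion.

+$529 billion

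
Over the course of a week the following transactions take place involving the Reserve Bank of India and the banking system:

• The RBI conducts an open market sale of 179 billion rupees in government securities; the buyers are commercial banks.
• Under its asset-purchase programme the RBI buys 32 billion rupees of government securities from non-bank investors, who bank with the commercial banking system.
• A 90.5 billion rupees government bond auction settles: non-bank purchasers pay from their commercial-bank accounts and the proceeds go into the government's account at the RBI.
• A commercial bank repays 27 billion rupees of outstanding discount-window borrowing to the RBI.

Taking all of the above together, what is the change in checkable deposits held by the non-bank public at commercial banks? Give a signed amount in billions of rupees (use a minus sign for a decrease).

OMO sale (to banks) 179 billion rupees: the counterparty is a bank, so public deposits are unchanged → 0.
Asset purchase (from non-banks) 32 billion rupees: non-bank counterparties' bank balances rise → +32B.
Government account inflow 90.5 billion rupees: non-bank counterparties' bank balances fall → −90.5B.
Discount-window repayment 27 billion rupees: the counterparty is a bank, so public deposits are unchanged → 0.
Net: 0 + 32 − 90.5 + 0 = -58.5 billion.

-58.5 billion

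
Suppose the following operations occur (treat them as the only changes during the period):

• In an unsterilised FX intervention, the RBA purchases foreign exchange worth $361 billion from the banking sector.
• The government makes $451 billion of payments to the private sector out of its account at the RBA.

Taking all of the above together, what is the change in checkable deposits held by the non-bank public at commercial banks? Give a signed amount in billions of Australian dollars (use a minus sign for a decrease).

+$451 billion

FX purchase $361 billion: the counterparty is a bank, so public deposits are unchanged → 0.
Government spending $451 billion: non-bank counterparties' bank balances rise → +$451B.
Net: 0 + 451 = +$451 billion.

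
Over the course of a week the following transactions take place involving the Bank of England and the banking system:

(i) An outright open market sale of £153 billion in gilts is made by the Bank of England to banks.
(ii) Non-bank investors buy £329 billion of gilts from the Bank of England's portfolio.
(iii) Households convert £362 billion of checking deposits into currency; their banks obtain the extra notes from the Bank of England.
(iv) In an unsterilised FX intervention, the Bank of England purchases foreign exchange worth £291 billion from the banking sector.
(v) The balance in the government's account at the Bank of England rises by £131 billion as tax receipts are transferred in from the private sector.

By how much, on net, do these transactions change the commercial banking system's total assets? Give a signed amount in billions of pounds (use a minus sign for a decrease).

OMO sale (to banks) £153 billion: just an asset swap on bank balance sheets → 0.
Asset sale (to non-banks) £329 billion: bank balance sheets shrink → −£329B.
Currency withdrawal £362 billion: bank balance sheets shrink → −£362B.
FX purchase £291 billion: just an asset swap on bank balance sheets → 0.
Government account inflow £131 billion: bank balance sheets shrink → −£131B.
Net: 0 − 329 − 362 + 0 − 131 = -£822 billion.

-£822 billion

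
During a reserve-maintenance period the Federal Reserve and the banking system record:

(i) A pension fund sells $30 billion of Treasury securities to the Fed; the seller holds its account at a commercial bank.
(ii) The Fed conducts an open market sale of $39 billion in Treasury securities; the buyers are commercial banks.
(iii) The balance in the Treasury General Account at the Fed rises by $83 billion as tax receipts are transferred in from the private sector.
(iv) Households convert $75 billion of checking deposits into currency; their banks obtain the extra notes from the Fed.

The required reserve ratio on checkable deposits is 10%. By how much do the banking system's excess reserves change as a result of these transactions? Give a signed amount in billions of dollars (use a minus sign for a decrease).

-$154.2 billion

Asset purchase (from non-banks) $30 billion: reserves +$30B, deposits +$30B.
OMO sale (to banks) $39 billion: reserves −$39B, deposits 0.
Government account inflow $83 billion: reserves −$83B, deposits −$83B.
Currency withdrawal $75 billion: reserves −$75B, deposits −$75B.
Totals: Δreserves = −$167B, Δdeposits = −$128B.
Δrequired reserves = 10% × −$128B = −$12.8B.
Δexcess reserves = Δreserves − Δrequired = −$167B − (−$12.8B) = -$154.2 billion.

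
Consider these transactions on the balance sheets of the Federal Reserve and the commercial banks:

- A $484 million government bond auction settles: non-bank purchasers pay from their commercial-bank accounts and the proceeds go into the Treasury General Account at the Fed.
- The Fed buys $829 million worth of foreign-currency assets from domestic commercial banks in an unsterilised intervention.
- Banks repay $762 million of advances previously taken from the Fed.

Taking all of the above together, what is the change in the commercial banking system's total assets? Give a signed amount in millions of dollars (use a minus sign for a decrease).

Government account inflow $484 million: bank balance sheets shrink → −$484M.
FX purchase $829 million: just an asset swap on bank balance sheets → 0.
Discount-window repayment $762 million: bank balance sheets shrink → −$762M.
Net: −484 + 0 − 762 = -$1246 million.

-$1246 million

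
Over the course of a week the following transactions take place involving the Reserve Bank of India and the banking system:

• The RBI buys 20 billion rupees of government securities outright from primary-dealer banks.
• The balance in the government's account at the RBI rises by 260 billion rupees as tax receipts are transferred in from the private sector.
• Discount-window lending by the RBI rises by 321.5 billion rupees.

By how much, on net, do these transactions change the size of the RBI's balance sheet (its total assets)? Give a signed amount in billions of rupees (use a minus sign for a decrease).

RBI balance sheet:
  Assets:      Securities +20B, Loans to banks +321.5B
  Liabilities: Bank reserves +81.5B, Government deposits +260B
Change in total RBI assets = +341.5 billion.

+341.5 billion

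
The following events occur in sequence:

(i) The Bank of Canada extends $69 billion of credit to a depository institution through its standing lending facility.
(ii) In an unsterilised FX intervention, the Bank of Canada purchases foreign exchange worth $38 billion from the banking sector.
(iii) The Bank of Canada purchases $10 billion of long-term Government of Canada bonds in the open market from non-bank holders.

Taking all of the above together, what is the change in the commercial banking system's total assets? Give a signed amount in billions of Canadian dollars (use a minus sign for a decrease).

+$79 billion

Discount-window loan $69 billion: bank balance sheets expand → +$69B.
FX purchase $38 billion: just an asset swap on bank balance sheets → 0.
Asset purchase (from non-banks) $10 billion: bank balance sheets expand → +$10B.
Net: 69 + 0 + 10 = +$79 billion.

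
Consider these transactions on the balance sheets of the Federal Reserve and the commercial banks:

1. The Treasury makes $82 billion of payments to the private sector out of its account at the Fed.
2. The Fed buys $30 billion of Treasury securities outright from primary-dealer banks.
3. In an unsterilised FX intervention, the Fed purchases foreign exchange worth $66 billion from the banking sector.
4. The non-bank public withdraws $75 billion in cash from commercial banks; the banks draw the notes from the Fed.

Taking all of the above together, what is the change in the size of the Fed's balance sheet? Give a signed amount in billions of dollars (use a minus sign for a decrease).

Government spending $82 billion: only the composition of liabilities changes → 0.
OMO purchase (from banks) $30 billion: a Fed asset is acquired → +$30B.
FX purchase $66 billion: a Fed asset is acquired → +$66B.
Currency withdrawal $75 billion: only the composition of liabilities changes → 0.
Net: 0 + 30 + 66 + 0 = +$96 billion.

+$96 billion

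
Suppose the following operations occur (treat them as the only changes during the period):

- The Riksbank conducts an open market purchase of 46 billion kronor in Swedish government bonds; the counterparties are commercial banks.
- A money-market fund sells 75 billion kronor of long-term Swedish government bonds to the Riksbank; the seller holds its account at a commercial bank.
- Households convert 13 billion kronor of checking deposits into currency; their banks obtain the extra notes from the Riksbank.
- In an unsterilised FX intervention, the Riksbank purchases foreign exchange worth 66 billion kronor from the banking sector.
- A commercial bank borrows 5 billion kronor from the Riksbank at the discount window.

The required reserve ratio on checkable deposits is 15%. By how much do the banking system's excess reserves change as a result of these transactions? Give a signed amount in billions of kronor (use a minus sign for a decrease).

OMO purchase (from banks) 46 billion kronor: reserves +46B, deposits 0.
Asset purchase (from non-banks) 75 billion kronor: reserves +75B, deposits +75B.
Currency withdrawal 13 billion kronor: reserves −13B, deposits −13B.
FX purchase 66 billion kronor: reserves +66B, deposits 0.
Discount-window loan 5 billion kronor: reserves +5B, deposits 0.
Totals: Δreserves = +179B, Δdeposits = +62B.
Δrequired reserves = 15% × +62B = +9.3B.
Δexcess reserves = Δreserves − Δrequired = +179B − (+9.3B) = +169.7 billion.

+169.7 billion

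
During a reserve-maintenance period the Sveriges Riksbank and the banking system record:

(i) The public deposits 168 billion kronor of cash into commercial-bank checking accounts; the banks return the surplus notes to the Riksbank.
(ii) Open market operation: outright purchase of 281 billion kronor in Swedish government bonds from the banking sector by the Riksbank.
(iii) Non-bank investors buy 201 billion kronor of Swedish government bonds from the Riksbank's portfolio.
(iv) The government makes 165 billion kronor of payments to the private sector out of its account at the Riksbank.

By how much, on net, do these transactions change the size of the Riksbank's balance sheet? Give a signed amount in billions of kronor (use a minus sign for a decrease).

+80 billion

Riksbank balance sheet:
  Assets:      Securities +80B
  Liabilities: Bank reserves +413B, Currency in circulation −168B, Government deposits −165B
Change in total Riksbank assets = +80 billion.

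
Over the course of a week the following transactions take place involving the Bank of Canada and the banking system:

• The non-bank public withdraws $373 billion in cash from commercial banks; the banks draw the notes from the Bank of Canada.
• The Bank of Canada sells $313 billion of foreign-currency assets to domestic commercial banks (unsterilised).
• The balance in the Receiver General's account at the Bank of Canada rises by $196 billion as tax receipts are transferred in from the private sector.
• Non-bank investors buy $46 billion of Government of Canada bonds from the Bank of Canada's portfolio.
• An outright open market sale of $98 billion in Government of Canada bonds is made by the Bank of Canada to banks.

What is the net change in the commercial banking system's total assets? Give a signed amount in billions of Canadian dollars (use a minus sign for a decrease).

Currency withdrawal $373 billion: bank balance sheets shrink → −$373B.
FX sale $313 billion: just an asset swap on bank balance sheets → 0.
Government account inflow $196 billion: bank balance sheets shrink → −$196B.
Asset sale (to non-banks) $46 billion: bank balance sheets shrink → −$46B.
OMO sale (to banks) $98 billion: just an asset swap on bank balance sheets → 0.
Net: −373 + 0 − 196 − 46 + 0 = -$615 billion.

-$615 billion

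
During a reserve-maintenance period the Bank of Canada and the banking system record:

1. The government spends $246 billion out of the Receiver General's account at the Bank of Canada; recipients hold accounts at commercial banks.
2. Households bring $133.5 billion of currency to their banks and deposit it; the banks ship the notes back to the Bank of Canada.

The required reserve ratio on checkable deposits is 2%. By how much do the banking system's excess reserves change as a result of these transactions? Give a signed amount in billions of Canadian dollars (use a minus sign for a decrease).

+$371.91 billion

Government spending $246 billion: reserves +$246B, deposits +$246B.
Currency deposit $133.5 billion: reserves +$133.5B, deposits +$133.5B.
Totals: Δreserves = +$379.5B, Δdeposits = +$379.5B.
Δrequired reserves = 2% × +$379.5B = +$7.59B.
Δexcess reserves = Δreserves − Δrequired = +$379.5B − (+$7.59B) = +$371.91 billion.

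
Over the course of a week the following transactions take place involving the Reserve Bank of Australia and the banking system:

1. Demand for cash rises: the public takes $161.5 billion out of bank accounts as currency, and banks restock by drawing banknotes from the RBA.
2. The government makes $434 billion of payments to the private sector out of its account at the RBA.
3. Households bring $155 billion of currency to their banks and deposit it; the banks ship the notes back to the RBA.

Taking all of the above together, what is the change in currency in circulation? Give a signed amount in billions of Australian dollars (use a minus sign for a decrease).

+$6.5 billion

Currency withdrawal $161.5 billion: notes leave the central bank → +$161.5B.
Government spending $434 billion: no currency enters or leaves circulation → 0.
Currency deposit $155 billion: notes return to the central bank → −$155B.
Net: 161.5 + 0 − 155 = +$6.5 billion.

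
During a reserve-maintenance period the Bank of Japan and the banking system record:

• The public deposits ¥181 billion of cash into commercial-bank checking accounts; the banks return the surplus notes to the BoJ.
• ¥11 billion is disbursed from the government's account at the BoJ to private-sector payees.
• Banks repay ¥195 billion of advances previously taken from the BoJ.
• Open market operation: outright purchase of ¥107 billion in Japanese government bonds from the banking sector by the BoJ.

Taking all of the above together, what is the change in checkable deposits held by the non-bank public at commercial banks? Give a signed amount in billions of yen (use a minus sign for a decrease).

BoJ balance sheet:
  Assets:      Securities +¥107B, Loans to banks −¥195B
  Liabilities: Bank reserves +¥104B, Currency in circulation −¥181B, Government deposits −¥11B
Commercial banking system:
  Assets:      Reserves at CB +¥104B, Securities −¥107B
  Liabilities: Checkable deposits +¥192B, Borrowings from CB −¥195B
So the change in checkable deposits held by the non-bank public at commercial banks is +¥192 billion.

+¥192 billion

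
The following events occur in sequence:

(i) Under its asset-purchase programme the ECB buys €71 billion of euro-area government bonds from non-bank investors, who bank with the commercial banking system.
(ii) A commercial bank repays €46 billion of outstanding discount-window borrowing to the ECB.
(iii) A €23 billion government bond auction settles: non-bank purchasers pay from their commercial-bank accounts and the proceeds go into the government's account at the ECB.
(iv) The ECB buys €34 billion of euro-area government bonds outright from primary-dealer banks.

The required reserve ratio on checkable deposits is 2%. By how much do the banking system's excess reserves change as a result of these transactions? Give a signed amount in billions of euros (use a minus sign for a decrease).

+€35.04 billion

Asset purchase (from non-banks) €71 billion: reserves +€71B, deposits +€71B.
Discount-window repayment €46 billion: reserves −€46B, deposits 0.
Government account inflow €23 billion: reserves −€23B, deposits −€23B.
OMO purchase (from banks) €34 billion: reserves +€34B, deposits 0.
Totals: Δreserves = +€36B, Δdeposits = +€48B.
Δrequired reserves = 2% × +€48B = +€0.96B.
Δexcess reserves = Δreserves − Δrequired = +€36B − (+€0.96B) = +€35.04 billion.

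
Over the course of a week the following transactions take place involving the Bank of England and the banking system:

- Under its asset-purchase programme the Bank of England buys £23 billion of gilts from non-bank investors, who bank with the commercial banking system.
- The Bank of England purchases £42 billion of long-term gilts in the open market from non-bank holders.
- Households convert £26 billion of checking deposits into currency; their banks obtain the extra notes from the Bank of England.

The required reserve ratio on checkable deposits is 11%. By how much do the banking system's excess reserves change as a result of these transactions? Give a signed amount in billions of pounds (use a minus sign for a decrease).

Asset purchase (from non-banks) £23 billion: reserves +£23B, deposits +£23B.
Asset purchase (from non-banks) £42 billion: reserves +£42B, deposits +£42B.
Currency withdrawal £26 billion: reserves −£26B, deposits −£26B.
Totals: Δreserves = +£39B, Δdeposits = +£39B.
Δrequired reserves = 11% × +£39B = +£4.29B.
Δexcess reserves = Δreserves − Δrequired = +£39B − (+£4.29B) = +£34.71 billion.

+£34.71 billion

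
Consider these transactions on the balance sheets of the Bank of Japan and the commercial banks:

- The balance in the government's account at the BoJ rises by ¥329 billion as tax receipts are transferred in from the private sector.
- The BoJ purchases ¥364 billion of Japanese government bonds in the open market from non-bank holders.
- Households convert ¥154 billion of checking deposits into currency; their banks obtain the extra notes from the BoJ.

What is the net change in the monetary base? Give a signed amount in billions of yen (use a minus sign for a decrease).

+¥35 billion

Government account inflow ¥329 billion: reserves shift to a non-base liability → −¥329B.
Asset purchase (from non-banks) ¥364 billion: BoJ balance sheet expands → +¥364B.
Currency withdrawal ¥154 billion: just a shift between currency and reserves — both are base money → 0.
Net: −329 + 364 + 0 = +¥35 billion.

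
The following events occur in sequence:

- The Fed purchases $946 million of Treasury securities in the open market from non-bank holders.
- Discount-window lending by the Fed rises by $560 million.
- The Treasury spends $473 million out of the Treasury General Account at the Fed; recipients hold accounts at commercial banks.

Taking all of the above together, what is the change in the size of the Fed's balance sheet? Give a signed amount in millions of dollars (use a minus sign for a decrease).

Asset purchase (from non-banks) $946 million: a Fed asset is acquired → +$946M.
Discount-window loan $560 million: a Fed asset is acquired → +$560M.
Government spending $473 million: only the composition of liabilities changes → 0.
Net: 946 + 560 + 0 = +$1506 million.

+$1506 million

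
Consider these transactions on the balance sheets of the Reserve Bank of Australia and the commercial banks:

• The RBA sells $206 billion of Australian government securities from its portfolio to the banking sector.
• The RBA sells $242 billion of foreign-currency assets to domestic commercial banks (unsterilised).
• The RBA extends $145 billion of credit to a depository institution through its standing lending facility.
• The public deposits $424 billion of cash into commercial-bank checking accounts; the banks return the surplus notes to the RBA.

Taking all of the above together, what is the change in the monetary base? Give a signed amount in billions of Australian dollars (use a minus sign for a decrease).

OMO sale (to banks) $206 billion: RBA balance sheet contracts → −$206B.
FX sale $242 billion: RBA balance sheet contracts → −$242B.
Discount-window loan $145 billion: RBA balance sheet expands → +$145B.
Currency deposit $424 billion: just a shift between currency and reserves — both are base money → 0.
Net: −206 − 242 + 145 + 0 = -$303 billion.

-$303 billion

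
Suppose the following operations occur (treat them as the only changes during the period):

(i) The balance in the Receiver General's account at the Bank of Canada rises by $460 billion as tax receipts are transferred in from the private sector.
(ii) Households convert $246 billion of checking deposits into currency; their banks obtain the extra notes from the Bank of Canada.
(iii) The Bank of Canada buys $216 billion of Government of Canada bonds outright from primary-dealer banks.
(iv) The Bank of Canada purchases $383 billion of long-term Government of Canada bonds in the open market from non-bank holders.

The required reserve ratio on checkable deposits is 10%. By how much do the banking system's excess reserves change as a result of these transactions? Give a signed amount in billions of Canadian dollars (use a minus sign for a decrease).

Government account inflow $460 billion: reserves −$460B, deposits −$460B.
Currency withdrawal $246 billion: reserves −$246B, deposits −$246B.
OMO purchase (from banks) $216 billion: reserves +$216B, deposits 0.
Asset purchase (from non-banks) $383 billion: reserves +$383B, deposits +$383B.
Totals: Δreserves = −$107B, Δdeposits = −$323B.
Δrequired reserves = 10% × −$323B = −$32.3B.
Δexcess reserves = Δreserves − Δrequired = −$107B − (−$32.3B) = -$74.7 billion.

-$74.7 billion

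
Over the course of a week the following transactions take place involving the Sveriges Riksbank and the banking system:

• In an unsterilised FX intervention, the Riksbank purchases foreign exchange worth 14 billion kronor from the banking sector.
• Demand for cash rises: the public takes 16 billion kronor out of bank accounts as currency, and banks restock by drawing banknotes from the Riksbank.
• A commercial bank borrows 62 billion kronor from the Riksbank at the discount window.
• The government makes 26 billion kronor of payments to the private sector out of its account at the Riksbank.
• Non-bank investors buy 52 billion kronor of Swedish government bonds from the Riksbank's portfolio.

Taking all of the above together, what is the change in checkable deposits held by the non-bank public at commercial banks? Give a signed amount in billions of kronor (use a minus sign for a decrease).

Riksbank balance sheet:
  Assets:      Securities −52B, Loans to banks +62B, Foreign assets +14B
  Liabilities: Bank reserves +34B, Currency in circulation +16B, Government deposits −26B
Commercial banking system:
  Assets:      Reserves at CB +34B, Foreign assets −14B
  Liabilities: Checkable deposits −42B, Borrowings from CB +62B
So the change in checkable deposits held by the non-bank public at commercial banks is -42 billion.

-42 billion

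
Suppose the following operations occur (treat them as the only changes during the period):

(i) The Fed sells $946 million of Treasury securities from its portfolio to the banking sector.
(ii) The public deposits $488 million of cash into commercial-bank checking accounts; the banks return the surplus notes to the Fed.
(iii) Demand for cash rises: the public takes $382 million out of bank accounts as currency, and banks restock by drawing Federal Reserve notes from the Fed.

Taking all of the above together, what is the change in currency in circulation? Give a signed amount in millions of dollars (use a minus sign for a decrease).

Fed balance sheet:
  Assets:      Securities −$946M
  Liabilities: Bank reserves −$840M, Currency in circulation −$106M
So the change in currency in circulation is -$106 million.

-$106 million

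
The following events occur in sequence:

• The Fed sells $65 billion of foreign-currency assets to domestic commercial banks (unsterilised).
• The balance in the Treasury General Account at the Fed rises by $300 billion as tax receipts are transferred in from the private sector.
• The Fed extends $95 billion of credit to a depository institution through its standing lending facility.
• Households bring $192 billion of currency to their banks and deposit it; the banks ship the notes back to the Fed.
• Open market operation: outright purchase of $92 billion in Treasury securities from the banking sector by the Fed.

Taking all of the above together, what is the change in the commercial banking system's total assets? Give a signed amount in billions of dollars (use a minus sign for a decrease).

FX sale $65 billion: just an asset swap on bank balance sheets → 0.
Government account inflow $300 billion: bank balance sheets shrink → −$300B.
Discount-window loan $95 billion: bank balance sheets expand → +$95B.
Currency deposit $192 billion: bank balance sheets expand → +$192B.
OMO purchase (from banks) $92 billion: just an asset swap on bank balance sheets → 0.
Net: 0 − 300 + 95 + 192 + 0 = -$13 billion.

-$13 billion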